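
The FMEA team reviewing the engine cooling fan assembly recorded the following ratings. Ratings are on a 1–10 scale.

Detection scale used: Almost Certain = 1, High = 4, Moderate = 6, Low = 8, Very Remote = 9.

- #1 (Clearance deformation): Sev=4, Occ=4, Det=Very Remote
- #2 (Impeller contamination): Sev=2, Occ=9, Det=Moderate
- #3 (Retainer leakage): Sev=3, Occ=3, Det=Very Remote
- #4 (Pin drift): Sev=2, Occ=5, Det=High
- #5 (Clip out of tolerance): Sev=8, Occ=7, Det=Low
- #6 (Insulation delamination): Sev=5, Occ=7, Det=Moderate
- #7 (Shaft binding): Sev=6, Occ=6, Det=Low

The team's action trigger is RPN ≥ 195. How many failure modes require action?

RPN = Severity × Occurrence × Detection:
  #1: 4 × 4 × 9 = 144
  #2: 2 × 9 × 6 = 108
  #3: 3 × 3 × 9 = 81
  #4: 2 × 5 × 4 = 40
  #5: 8 × 7 × 8 = 448
  #6: 5 × 7 × 6 = 210
  #7: 6 × 6 × 8 = 288
Modes with RPN ≥ 195: #5 (448), #6 (210), #7 (288) → 3.

3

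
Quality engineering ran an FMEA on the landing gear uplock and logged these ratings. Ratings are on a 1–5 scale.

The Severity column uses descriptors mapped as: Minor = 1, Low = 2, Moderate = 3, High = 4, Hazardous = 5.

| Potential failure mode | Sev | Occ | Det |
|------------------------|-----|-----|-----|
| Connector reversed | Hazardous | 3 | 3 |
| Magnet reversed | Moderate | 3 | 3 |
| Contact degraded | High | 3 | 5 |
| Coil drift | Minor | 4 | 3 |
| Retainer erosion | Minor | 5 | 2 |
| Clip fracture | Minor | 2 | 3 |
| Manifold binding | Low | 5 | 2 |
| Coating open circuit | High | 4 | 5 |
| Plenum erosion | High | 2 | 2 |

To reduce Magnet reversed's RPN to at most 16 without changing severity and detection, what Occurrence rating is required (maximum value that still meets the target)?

1

Magnet reversed: S=3, O=3, D=3 → current RPN = 27.
Fixed product = 9. Need 9 × O ≤ 16, so O ≤ 16/9 = 1.78.
Maximum integer Occurrence rating = 1 (gives RPN 9; O=2 would give 18 > 16).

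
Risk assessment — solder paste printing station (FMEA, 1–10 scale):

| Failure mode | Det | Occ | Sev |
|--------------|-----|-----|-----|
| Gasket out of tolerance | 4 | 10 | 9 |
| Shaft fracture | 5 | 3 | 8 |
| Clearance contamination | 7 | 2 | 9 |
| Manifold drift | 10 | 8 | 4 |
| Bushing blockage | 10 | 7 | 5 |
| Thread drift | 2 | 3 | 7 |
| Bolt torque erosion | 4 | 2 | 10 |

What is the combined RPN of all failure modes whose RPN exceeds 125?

RPN = Severity × Occurrence × Detection:
  Gasket out of tolerance: 9 × 10 × 4 = 360
  Shaft fracture: 8 × 3 × 5 = 120
  Clearance contamination: 9 × 2 × 7 = 126
  Manifold drift: 4 × 8 × 10 = 320
  Bushing blockage: 5 × 7 × 10 = 350
  Thread drift: 7 × 3 × 2 = 42
  Bolt torque erosion: 10 × 2 × 4 = 80
RPN > 125: Gasket out of tolerance (360), Clearance contamination (126), Manifold drift (320), Bushing blockage (350).
Sum: 360 + 126 + 320 + 350 = 1156.

1156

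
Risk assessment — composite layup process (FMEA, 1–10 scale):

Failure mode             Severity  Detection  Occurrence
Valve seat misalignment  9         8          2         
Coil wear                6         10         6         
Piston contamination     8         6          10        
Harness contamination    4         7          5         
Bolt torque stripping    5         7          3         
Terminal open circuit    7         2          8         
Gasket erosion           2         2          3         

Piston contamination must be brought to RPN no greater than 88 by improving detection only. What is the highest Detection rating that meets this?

1

Piston contamination: S=8, O=10, D=6 → current RPN = 480.
Fixed product = 80. Need 80 × D ≤ 88, so D ≤ 88/80 = 1.10.
Maximum integer Detection rating = 1 (gives RPN 80; D=2 would give 160 > 88).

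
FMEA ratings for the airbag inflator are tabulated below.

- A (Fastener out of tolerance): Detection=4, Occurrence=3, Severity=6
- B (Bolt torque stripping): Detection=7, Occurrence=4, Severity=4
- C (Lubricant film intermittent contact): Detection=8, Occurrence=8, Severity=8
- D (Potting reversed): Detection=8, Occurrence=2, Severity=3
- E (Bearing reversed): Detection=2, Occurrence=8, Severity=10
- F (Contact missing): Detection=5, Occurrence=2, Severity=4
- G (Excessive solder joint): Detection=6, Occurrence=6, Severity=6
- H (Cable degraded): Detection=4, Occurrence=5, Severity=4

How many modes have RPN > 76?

RPN = Severity × Occurrence × Detection:
  A: 6 × 3 × 4 = 72
  B: 4 × 4 × 7 = 112
  C: 8 × 8 × 8 = 512
  D: 3 × 2 × 8 = 48
  E: 10 × 8 × 2 = 160
  F: 4 × 2 × 5 = 40
  G: 6 × 6 × 6 = 216
  H: 4 × 5 × 4 = 80
Modes with RPN > 76: B (112), C (512), E (160), G (216), H (80) → 5.

5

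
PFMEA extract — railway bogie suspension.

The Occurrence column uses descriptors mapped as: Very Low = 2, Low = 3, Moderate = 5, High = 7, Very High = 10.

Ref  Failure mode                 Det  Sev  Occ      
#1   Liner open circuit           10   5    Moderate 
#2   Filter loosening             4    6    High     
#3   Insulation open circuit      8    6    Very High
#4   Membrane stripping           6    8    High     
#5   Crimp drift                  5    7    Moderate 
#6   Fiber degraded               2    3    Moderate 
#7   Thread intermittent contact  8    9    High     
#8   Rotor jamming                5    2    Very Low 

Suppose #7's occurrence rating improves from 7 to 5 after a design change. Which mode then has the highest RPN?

RPN = Severity × Occurrence × Detection:
  #1: 5 × 5 × 10 = 250
  #2: 6 × 7 × 4 = 168
  #3: 6 × 10 × 8 = 480
  #4: 8 × 7 × 6 = 336
  #5: 7 × 5 × 5 = 175
  #6: 3 × 5 × 2 = 30
  #7: 9 × 7 × 8 = 504
  #8: 2 × 2 × 5 = 20
After action: #7 → 9 × 5 × 8 = 360.
Revised RPNs: #3=480, #7=360, #4=336, #1=250, #5=175, #2=168, #6=30, #8=20.
Highest is now #3 (480).

#3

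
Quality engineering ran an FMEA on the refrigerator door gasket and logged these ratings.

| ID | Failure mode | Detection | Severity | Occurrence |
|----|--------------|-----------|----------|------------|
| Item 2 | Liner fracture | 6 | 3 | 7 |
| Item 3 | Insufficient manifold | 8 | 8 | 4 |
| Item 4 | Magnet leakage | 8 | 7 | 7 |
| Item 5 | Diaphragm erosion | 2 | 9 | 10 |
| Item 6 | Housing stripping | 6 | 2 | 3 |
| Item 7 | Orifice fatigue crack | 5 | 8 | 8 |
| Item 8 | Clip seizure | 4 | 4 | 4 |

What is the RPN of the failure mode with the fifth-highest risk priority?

126

RPN = Severity × Occurrence × Detection:
  Item 2: 3 × 7 × 6 = 126
  Item 3: 8 × 4 × 8 = 256
  Item 4: 7 × 7 × 8 = 392
  Item 5: 9 × 10 × 2 = 180
  Item 6: 2 × 3 × 6 = 36
  Item 7: 8 × 8 × 5 = 320
  Item 8: 4 × 4 × 4 = 64
Sorted descending: 392, 320, 256, 180, 126, 64, 36.
The fifth-highest RPN is 126 (Item 2).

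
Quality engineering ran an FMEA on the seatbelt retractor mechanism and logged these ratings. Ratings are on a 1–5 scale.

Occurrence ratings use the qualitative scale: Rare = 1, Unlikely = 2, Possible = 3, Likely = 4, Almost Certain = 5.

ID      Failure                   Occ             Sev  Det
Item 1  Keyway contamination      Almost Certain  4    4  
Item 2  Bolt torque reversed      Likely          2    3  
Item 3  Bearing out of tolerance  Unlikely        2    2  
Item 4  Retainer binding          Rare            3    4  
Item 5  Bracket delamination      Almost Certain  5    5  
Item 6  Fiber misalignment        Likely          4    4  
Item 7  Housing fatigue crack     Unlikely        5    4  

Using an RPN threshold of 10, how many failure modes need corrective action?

6

RPN = Severity × Occurrence × Detection:
  Item 1: 4 × 5 × 4 = 80
  Item 2: 2 × 4 × 3 = 24
  Item 3: 2 × 2 × 2 = 8
  Item 4: 3 × 1 × 4 = 12
  Item 5: 5 × 5 × 5 = 125
  Item 6: 4 × 4 × 4 = 64
  Item 7: 5 × 2 × 4 = 40
Modes with RPN ≥ 10: Item 1 (80), Item 2 (24), Item 4 (12), Item 5 (125), Item 6 (64), Item 7 (40) → 6.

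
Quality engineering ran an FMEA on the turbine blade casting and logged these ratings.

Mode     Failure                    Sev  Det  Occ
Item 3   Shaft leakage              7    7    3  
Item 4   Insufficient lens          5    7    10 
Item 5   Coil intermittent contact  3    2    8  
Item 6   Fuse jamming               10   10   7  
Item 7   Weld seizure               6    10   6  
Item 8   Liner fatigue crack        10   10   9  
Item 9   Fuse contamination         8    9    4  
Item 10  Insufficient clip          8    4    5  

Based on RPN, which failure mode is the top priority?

Item 8

RPN = Severity × Occurrence × Detection:
  Item 3: 7 × 3 × 7 = 147
  Item 4: 5 × 10 × 7 = 350
  Item 5: 3 × 8 × 2 = 48
  Item 6: 10 × 7 × 10 = 700
  Item 7: 6 × 6 × 10 = 360
  Item 8: 10 × 9 × 10 = 900
  Item 9: 8 × 4 × 9 = 288
  Item 10: 8 × 5 × 4 = 160
Highest RPN is 900 → Item 8.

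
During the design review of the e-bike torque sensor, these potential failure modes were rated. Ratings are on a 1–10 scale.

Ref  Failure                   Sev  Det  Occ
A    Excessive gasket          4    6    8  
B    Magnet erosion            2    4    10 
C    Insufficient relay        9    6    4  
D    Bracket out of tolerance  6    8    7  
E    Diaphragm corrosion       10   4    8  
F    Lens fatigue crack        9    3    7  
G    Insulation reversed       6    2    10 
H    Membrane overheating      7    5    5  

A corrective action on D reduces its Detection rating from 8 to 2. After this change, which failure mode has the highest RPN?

RPN = Severity × Occurrence × Detection:
  A: 4 × 8 × 6 = 192
  B: 2 × 10 × 4 = 80
  C: 9 × 4 × 6 = 216
  D: 6 × 7 × 8 = 336
  E: 10 × 8 × 4 = 320
  F: 9 × 7 × 3 = 189
  G: 6 × 10 × 2 = 120
  H: 7 × 5 × 5 = 175
After action: D → 6 × 7 × 2 = 84.
Revised RPNs: E=320, C=216, A=192, F=189, H=175, G=120, D=84, B=80.
Highest is now E (320).

E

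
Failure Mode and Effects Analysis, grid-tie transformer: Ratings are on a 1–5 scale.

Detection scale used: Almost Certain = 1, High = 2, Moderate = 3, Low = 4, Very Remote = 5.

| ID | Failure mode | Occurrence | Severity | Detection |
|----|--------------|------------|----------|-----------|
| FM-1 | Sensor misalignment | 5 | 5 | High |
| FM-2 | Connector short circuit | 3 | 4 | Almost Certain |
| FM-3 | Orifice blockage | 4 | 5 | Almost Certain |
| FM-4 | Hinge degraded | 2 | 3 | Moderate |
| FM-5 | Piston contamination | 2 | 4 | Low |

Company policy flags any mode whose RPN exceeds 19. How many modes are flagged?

3

RPN = Severity × Occurrence × Detection:
  FM-1: 5 × 5 × 2 = 50
  FM-2: 4 × 3 × 1 = 12
  FM-3: 5 × 4 × 1 = 20
  FM-4: 3 × 2 × 3 = 18
  FM-5: 4 × 2 × 4 = 32
Modes with RPN > 19: FM-1 (50), FM-3 (20), FM-5 (32) → 3.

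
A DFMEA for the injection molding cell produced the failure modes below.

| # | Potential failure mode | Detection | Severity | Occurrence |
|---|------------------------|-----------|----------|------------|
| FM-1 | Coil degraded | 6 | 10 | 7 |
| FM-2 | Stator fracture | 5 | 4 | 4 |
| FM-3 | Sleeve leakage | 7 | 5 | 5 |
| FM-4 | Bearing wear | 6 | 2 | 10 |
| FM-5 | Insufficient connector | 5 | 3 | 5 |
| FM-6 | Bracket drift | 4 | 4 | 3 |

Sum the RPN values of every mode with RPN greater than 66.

RPN = Severity × Occurrence × Detection:
  FM-1: 10 × 7 × 6 = 420
  FM-2: 4 × 4 × 5 = 80
  FM-3: 5 × 5 × 7 = 175
  FM-4: 2 × 10 × 6 = 120
  FM-5: 3 × 5 × 5 = 75
  FM-6: 4 × 3 × 4 = 48
RPN > 66: FM-1 (420), FM-2 (80), FM-3 (175), FM-4 (120), FM-5 (75).
Sum: 420 + 80 + 175 + 120 + 75 = 870.

870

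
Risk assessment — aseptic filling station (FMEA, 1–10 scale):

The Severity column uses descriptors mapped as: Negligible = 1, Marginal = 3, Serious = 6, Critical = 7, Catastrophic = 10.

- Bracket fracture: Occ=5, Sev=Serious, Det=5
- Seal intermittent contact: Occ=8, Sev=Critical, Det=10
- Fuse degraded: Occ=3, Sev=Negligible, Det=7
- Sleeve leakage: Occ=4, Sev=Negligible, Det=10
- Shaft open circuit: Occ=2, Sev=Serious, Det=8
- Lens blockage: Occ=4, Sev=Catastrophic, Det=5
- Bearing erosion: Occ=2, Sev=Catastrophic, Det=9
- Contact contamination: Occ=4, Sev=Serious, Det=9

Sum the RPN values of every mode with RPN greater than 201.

776

RPN = Severity × Occurrence × Detection:
  Bracket fracture: 6 × 5 × 5 = 150
  Seal intermittent contact: 7 × 8 × 10 = 560
  Fuse degraded: 1 × 3 × 7 = 21
  Sleeve leakage: 1 × 4 × 10 = 40
  Shaft open circuit: 6 × 2 × 8 = 96
  Lens blockage: 10 × 4 × 5 = 200
  Bearing erosion: 10 × 2 × 9 = 180
  Contact contamination: 6 × 4 × 9 = 216
RPN > 201: Seal intermittent contact (560), Contact contamination (216).
Sum: 560 + 216 = 776.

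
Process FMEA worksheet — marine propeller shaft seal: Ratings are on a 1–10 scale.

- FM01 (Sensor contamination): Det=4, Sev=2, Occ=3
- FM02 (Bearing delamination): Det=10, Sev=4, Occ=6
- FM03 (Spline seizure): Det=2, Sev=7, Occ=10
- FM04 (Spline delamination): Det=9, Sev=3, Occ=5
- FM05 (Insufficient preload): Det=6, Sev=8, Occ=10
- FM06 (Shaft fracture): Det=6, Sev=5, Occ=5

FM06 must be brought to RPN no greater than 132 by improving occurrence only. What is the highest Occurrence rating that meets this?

FM06: S=5, O=5, D=6 → current RPN = 150.
Fixed product = 30. Need 30 × O ≤ 132, so O ≤ 132/30 = 4.40.
Maximum integer Occurrence rating = 4 (gives RPN 120; O=5 would give 150 > 132).

4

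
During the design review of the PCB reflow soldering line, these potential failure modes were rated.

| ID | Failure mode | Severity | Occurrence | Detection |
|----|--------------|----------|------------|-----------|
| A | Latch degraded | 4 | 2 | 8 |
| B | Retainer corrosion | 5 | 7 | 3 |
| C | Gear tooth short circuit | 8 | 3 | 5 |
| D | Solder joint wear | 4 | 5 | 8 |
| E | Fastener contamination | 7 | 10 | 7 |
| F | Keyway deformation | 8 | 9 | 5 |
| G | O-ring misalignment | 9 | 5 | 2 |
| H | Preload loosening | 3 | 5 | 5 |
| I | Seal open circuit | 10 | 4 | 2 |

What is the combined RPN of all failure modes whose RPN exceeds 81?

1325

RPN = Severity × Occurrence × Detection:
  A: 4 × 2 × 8 = 64
  B: 5 × 7 × 3 = 105
  C: 8 × 3 × 5 = 120
  D: 4 × 5 × 8 = 160
  E: 7 × 10 × 7 = 490
  F: 8 × 9 × 5 = 360
  G: 9 × 5 × 2 = 90
  H: 3 × 5 × 5 = 75
  I: 10 × 4 × 2 = 80
RPN > 81: B (105), C (120), D (160), E (490), F (360), G (90).
Sum: 105 + 120 + 160 + 490 + 360 + 90 = 1325.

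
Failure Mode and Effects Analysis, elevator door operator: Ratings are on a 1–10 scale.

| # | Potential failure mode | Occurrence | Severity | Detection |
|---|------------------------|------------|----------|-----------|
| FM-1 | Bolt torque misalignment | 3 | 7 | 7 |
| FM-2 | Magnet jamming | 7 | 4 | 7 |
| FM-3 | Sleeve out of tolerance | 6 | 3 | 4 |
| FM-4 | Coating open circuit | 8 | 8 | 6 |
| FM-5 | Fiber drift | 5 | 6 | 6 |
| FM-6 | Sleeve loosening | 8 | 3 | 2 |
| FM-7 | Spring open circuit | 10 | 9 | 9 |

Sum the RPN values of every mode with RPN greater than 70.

RPN = Severity × Occurrence × Detection:
  FM-1: 7 × 3 × 7 = 147
  FM-2: 4 × 7 × 7 = 196
  FM-3: 3 × 6 × 4 = 72
  FM-4: 8 × 8 × 6 = 384
  FM-5: 6 × 5 × 6 = 180
  FM-6: 3 × 8 × 2 = 48
  FM-7: 9 × 10 × 9 = 810
RPN > 70: FM-1 (147), FM-2 (196), FM-3 (72), FM-4 (384), FM-5 (180), FM-7 (810).
Sum: 147 + 196 + 72 + 384 + 180 + 810 = 1789.

1789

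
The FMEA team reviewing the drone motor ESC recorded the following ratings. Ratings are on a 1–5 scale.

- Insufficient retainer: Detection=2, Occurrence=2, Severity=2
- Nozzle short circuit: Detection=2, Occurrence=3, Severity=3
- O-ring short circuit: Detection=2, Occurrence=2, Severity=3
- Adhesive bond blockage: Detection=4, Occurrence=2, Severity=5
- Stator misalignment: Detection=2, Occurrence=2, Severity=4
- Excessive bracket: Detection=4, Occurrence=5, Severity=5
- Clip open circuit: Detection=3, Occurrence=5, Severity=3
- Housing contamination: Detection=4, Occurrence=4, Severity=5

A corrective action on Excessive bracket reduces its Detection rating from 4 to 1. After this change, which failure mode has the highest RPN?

Housing contamination

RPN = Severity × Occurrence × Detection:
  Insufficient retainer: 2 × 2 × 2 = 8
  Nozzle short circuit: 3 × 3 × 2 = 18
  O-ring short circuit: 3 × 2 × 2 = 12
  Adhesive bond blockage: 5 × 2 × 4 = 40
  Stator misalignment: 4 × 2 × 2 = 16
  Excessive bracket: 5 × 5 × 4 = 100
  Clip open circuit: 3 × 5 × 3 = 45
  Housing contamination: 5 × 4 × 4 = 80
After action: Excessive bracket → 5 × 5 × 1 = 25.
Revised RPNs: Housing contamination=80, Clip open circuit=45, Adhesive bond blockage=40, Excessive bracket=25, Nozzle short circuit=18, Stator misalignment=16, O-ring short circuit=12, Insufficient retainer=8.
Highest is now Housing contamination (80).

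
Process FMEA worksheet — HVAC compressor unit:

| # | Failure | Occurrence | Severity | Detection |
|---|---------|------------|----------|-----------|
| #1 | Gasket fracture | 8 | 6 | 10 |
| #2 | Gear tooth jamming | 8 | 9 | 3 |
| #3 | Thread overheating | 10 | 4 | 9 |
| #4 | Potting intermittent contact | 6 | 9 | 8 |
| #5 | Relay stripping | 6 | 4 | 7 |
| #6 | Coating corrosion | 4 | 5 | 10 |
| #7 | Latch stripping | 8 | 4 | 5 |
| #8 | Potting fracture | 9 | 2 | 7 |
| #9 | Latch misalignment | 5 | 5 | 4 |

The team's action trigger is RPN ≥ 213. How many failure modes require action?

RPN = Severity × Occurrence × Detection:
  #1: 6 × 8 × 10 = 480
  #2: 9 × 8 × 3 = 216
  #3: 4 × 10 × 9 = 360
  #4: 9 × 6 × 8 = 432
  #5: 4 × 6 × 7 = 168
  #6: 5 × 4 × 10 = 200
  #7: 4 × 8 × 5 = 160
  #8: 2 × 9 × 7 = 126
  #9: 5 × 5 × 4 = 100
Modes with RPN ≥ 213: #1 (480), #2 (216), #3 (360), #4 (432) → 4.

4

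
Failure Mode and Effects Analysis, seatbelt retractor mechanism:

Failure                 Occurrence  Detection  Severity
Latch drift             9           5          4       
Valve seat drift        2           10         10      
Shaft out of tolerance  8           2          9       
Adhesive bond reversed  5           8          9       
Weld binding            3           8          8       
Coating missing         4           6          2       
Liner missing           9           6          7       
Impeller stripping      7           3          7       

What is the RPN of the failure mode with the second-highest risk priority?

RPN = Severity × Occurrence × Detection:
  Latch drift: 4 × 9 × 5 = 180
  Valve seat drift: 10 × 2 × 10 = 200
  Shaft out of tolerance: 9 × 8 × 2 = 144
  Adhesive bond reversed: 9 × 5 × 8 = 360
  Weld binding: 8 × 3 × 8 = 192
  Coating missing: 2 × 4 × 6 = 48
  Liner missing: 7 × 9 × 6 = 378
  Impeller stripping: 7 × 7 × 3 = 147
Sorted descending: 378, 360, 200, 192, 180, 147, 144, 48.
The second-highest RPN is 360 (Adhesive bond reversed).

360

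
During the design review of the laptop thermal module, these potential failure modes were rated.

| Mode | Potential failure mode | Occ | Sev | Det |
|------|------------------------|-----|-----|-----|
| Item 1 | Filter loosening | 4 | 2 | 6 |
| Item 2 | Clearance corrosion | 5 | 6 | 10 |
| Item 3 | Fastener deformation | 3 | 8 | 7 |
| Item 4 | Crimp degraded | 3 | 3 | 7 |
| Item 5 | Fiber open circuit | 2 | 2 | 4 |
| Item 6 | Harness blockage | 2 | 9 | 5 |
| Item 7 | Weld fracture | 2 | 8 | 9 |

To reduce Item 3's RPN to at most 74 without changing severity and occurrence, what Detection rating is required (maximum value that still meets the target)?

Item 3: S=8, O=3, D=7 → current RPN = 168.
Fixed product = 24. Need 24 × D ≤ 74, so D ≤ 74/24 = 3.08.
Maximum integer Detection rating = 3 (gives RPN 72; D=4 would give 96 > 74).

3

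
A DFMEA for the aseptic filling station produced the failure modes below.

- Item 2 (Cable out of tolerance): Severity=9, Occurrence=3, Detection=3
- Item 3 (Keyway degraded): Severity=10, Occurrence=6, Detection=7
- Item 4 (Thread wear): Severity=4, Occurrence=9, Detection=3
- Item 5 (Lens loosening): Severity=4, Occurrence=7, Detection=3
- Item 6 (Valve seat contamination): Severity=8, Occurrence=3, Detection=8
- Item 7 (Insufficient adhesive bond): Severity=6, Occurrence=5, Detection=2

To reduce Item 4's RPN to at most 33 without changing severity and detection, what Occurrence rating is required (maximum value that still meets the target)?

Item 4: S=4, O=9, D=3 → current RPN = 108.
Fixed product = 12. Need 12 × O ≤ 33, so O ≤ 33/12 = 2.75.
Maximum integer Occurrence rating = 2 (gives RPN 24; O=3 would give 36 > 33).

2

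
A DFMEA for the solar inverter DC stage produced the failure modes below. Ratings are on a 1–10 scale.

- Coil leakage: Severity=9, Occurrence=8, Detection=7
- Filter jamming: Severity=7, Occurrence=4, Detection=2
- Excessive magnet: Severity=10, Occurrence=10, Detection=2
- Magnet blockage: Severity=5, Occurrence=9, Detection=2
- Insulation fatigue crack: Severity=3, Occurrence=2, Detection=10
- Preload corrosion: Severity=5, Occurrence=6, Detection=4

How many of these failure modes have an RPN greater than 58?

RPN = Severity × Occurrence × Detection:
  Coil leakage: 9 × 8 × 7 = 504
  Filter jamming: 7 × 4 × 2 = 56
  Excessive magnet: 10 × 10 × 2 = 200
  Magnet blockage: 5 × 9 × 2 = 90
  Insulation fatigue crack: 3 × 2 × 10 = 60
  Preload corrosion: 5 × 6 × 4 = 120
Modes with RPN > 58: Coil leakage (504), Excessive magnet (200), Magnet blockage (90), Insulation fatigue crack (60), Preload corrosion (120) → 5.

5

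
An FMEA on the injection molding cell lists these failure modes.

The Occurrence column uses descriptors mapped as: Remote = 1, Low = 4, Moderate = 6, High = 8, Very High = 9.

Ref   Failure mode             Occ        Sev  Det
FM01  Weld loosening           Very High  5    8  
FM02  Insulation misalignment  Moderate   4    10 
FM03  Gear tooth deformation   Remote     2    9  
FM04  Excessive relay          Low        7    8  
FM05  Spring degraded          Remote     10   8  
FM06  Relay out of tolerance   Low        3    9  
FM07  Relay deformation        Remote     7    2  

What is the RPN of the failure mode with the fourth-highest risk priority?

108

RPN = Severity × Occurrence × Detection:
  FM01: 5 × 9 × 8 = 360
  FM02: 4 × 6 × 10 = 240
  FM03: 2 × 1 × 9 = 18
  FM04: 7 × 4 × 8 = 224
  FM05: 10 × 1 × 8 = 80
  FM06: 3 × 4 × 9 = 108
  FM07: 7 × 1 × 2 = 14
Sorted descending: 360, 240, 224, 108, 80, 18, 14.
The fourth-highest RPN is 108 (FM06).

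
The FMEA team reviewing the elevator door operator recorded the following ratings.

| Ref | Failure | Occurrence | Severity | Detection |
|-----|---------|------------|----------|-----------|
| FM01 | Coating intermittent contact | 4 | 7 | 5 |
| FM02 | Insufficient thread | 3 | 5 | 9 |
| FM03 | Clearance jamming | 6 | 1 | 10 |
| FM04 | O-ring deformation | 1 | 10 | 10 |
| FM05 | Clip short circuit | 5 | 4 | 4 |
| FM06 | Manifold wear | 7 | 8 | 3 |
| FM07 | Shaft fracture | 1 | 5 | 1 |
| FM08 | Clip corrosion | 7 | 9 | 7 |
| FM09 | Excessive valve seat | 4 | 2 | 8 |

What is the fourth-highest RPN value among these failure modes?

135

RPN = Severity × Occurrence × Detection:
  FM01: 7 × 4 × 5 = 140
  FM02: 5 × 3 × 9 = 135
  FM03: 1 × 6 × 10 = 60
  FM04: 10 × 1 × 10 = 100
  FM05: 4 × 5 × 4 = 80
  FM06: 8 × 7 × 3 = 168
  FM07: 5 × 1 × 1 = 5
  FM08: 9 × 7 × 7 = 441
  FM09: 2 × 4 × 8 = 64
Sorted descending: 441, 168, 140, 135, 100, 80, 64, 60, 5.
The fourth-highest RPN is 135 (FM02).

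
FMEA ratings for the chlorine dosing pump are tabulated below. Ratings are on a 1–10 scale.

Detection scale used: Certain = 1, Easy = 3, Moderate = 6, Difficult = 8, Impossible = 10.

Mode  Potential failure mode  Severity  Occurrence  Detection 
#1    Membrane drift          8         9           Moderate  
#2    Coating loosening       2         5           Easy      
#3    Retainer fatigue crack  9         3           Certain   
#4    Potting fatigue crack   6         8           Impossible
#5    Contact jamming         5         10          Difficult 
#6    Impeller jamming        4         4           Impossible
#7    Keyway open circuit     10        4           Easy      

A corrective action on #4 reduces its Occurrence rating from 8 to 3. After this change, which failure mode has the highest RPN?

#1

RPN = Severity × Occurrence × Detection:
  #1: 8 × 9 × 6 = 432
  #2: 2 × 5 × 3 = 30
  #3: 9 × 3 × 1 = 27
  #4: 6 × 8 × 10 = 480
  #5: 5 × 10 × 8 = 400
  #6: 4 × 4 × 10 = 160
  #7: 10 × 4 × 3 = 120
After action: #4 → 6 × 3 × 10 = 180.
Revised RPNs: #1=432, #5=400, #4=180, #6=160, #7=120, #2=30, #3=27.
Highest is now #1 (432).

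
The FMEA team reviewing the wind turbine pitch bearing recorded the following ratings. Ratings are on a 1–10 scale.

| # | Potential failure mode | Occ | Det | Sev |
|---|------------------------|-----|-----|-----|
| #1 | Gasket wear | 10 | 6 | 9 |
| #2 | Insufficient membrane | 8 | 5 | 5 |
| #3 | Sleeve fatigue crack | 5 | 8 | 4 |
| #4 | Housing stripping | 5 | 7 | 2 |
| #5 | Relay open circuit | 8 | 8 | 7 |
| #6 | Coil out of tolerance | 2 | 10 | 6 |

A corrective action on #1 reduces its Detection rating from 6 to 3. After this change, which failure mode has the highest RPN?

#5

RPN = Severity × Occurrence × Detection:
  #1: 9 × 10 × 6 = 540
  #2: 5 × 8 × 5 = 200
  #3: 4 × 5 × 8 = 160
  #4: 2 × 5 × 7 = 70
  #5: 7 × 8 × 8 = 448
  #6: 6 × 2 × 10 = 120
After action: #1 → 9 × 10 × 3 = 270.
Revised RPNs: #5=448, #1=270, #2=200, #3=160, #6=120, #4=70.
Highest is now #5 (448).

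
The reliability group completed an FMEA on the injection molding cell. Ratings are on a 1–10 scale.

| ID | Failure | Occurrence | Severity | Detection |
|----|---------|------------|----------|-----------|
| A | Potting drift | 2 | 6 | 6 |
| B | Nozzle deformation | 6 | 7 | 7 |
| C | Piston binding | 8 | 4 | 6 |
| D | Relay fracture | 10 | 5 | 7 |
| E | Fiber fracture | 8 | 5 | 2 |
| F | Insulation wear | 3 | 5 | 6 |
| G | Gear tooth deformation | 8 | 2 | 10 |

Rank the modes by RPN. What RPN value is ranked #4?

160

RPN = Severity × Occurrence × Detection:
  A: 6 × 2 × 6 = 72
  B: 7 × 6 × 7 = 294
  C: 4 × 8 × 6 = 192
  D: 5 × 10 × 7 = 350
  E: 5 × 8 × 2 = 80
  F: 5 × 3 × 6 = 90
  G: 2 × 8 × 10 = 160
Sorted descending: 350, 294, 192, 160, 90, 80, 72.
The fourth-highest RPN is 160 (G).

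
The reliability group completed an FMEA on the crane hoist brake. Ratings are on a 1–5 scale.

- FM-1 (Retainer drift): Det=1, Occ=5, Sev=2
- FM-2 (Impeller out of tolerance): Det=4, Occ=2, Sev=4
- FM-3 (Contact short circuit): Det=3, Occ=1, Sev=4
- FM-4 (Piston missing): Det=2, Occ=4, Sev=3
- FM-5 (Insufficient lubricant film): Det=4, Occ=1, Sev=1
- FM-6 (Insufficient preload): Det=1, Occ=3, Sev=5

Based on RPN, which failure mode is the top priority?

RPN = Severity × Occurrence × Detection:
  FM-1: 2 × 5 × 1 = 10
  FM-2: 4 × 2 × 4 = 32
  FM-3: 4 × 1 × 3 = 12
  FM-4: 3 × 4 × 2 = 24
  FM-5: 1 × 1 × 4 = 4
  FM-6: 5 × 3 × 1 = 15
Highest RPN is 32 → FM-2.

FM-2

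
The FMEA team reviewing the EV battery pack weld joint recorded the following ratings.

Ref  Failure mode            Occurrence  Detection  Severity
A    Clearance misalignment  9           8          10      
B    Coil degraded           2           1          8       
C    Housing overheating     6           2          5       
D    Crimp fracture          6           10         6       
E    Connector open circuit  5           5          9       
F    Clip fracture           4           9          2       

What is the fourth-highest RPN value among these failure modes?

RPN = Severity × Occurrence × Detection:
  A: 10 × 9 × 8 = 720
  B: 8 × 2 × 1 = 16
  C: 5 × 6 × 2 = 60
  D: 6 × 6 × 10 = 360
  E: 9 × 5 × 5 = 225
  F: 2 × 4 × 9 = 72
Sorted descending: 720, 360, 225, 72, 60, 16.
The fourth-highest RPN is 72 (F).

72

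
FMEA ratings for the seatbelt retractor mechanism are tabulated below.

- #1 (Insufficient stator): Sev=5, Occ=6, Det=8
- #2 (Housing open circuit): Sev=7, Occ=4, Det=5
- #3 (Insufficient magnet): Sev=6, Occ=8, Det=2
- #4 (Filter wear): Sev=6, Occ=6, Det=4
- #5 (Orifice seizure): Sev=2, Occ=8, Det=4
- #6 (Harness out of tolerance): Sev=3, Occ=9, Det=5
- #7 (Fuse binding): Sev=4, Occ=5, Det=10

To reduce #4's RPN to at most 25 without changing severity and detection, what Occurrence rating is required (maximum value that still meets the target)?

#4: S=6, O=6, D=4 → current RPN = 144.
Fixed product = 24. Need 24 × O ≤ 25, so O ≤ 25/24 = 1.04.
Maximum integer Occurrence rating = 1 (gives RPN 24; O=2 would give 48 > 25).

1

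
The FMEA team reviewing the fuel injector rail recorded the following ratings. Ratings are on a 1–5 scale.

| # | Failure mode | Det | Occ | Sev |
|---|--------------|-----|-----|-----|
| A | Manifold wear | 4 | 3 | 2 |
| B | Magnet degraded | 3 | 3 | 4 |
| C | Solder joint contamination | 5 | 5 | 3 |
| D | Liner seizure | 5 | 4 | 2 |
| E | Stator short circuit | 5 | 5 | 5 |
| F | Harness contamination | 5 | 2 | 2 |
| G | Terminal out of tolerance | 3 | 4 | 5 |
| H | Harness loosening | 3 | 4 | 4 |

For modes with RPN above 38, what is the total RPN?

348

RPN = Severity × Occurrence × Detection:
  A: 2 × 3 × 4 = 24
  B: 4 × 3 × 3 = 36
  C: 3 × 5 × 5 = 75
  D: 2 × 4 × 5 = 40
  E: 5 × 5 × 5 = 125
  F: 2 × 2 × 5 = 20
  G: 5 × 4 × 3 = 60
  H: 4 × 4 × 3 = 48
RPN > 38: C (75), D (40), E (125), G (60), H (48).
Sum: 75 + 40 + 125 + 60 + 48 = 348.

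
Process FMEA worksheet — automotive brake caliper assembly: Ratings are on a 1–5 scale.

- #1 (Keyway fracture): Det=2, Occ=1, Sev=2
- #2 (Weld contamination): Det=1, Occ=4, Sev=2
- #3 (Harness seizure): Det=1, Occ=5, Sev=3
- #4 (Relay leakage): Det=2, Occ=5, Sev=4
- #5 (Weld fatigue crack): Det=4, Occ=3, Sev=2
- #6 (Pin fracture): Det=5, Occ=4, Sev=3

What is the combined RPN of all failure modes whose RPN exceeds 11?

RPN = Severity × Occurrence × Detection:
  #1: 2 × 1 × 2 = 4
  #2: 2 × 4 × 1 = 8
  #3: 3 × 5 × 1 = 15
  #4: 4 × 5 × 2 = 40
  #5: 2 × 3 × 4 = 24
  #6: 3 × 4 × 5 = 60
RPN > 11: #3 (15), #4 (40), #5 (24), #6 (60).
Sum: 15 + 40 + 24 + 60 = 139.

139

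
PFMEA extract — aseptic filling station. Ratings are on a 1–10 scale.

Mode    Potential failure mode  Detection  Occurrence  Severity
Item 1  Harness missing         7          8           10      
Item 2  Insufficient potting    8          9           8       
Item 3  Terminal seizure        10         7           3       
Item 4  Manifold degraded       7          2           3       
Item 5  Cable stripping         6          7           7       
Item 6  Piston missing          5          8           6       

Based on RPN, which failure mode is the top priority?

RPN = Severity × Occurrence × Detection:
  Item 1: 10 × 8 × 7 = 560
  Item 2: 8 × 9 × 8 = 576
  Item 3: 3 × 7 × 10 = 210
  Item 4: 3 × 2 × 7 = 42
  Item 5: 7 × 7 × 6 = 294
  Item 6: 6 × 8 × 5 = 240
Highest RPN is 576 → Item 2.

Item 2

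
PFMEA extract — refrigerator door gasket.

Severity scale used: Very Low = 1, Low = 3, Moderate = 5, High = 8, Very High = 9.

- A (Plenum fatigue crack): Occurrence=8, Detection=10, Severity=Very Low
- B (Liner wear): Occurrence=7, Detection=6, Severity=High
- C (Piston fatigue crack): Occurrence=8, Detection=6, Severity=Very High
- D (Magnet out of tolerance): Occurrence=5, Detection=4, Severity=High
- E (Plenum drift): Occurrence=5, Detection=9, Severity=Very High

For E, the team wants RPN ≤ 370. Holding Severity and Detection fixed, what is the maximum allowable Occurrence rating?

4

E: S=9, O=5, D=9 → current RPN = 405.
Fixed product = 81. Need 81 × O ≤ 370, so O ≤ 370/81 = 4.57.
Maximum integer Occurrence rating = 4 (gives RPN 324; O=5 would give 405 > 370).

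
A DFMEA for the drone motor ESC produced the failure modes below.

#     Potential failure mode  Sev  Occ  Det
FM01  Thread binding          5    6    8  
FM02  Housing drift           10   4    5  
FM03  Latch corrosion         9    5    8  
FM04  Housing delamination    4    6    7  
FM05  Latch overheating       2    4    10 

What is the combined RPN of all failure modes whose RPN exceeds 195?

RPN = Severity × Occurrence × Detection:
  FM01: 5 × 6 × 8 = 240
  FM02: 10 × 4 × 5 = 200
  FM03: 9 × 5 × 8 = 360
  FM04: 4 × 6 × 7 = 168
  FM05: 2 × 4 × 10 = 80
RPN > 195: FM01 (240), FM02 (200), FM03 (360).
Sum: 240 + 200 + 360 = 800.

800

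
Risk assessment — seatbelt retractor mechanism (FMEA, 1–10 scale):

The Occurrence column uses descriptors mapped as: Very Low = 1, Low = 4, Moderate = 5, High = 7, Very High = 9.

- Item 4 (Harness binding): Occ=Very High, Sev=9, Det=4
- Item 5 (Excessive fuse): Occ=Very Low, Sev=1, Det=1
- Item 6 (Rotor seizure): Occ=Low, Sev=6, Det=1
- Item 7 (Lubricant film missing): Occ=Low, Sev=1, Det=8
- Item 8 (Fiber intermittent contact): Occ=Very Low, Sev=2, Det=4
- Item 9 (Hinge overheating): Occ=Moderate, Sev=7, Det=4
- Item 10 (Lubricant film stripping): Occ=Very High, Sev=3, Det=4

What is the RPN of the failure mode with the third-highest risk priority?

RPN = Severity × Occurrence × Detection:
  Item 4: 9 × 9 × 4 = 324
  Item 5: 1 × 1 × 1 = 1
  Item 6: 6 × 4 × 1 = 24
  Item 7: 1 × 4 × 8 = 32
  Item 8: 2 × 1 × 4 = 8
  Item 9: 7 × 5 × 4 = 140
  Item 10: 3 × 9 × 4 = 108
Sorted descending: 324, 140, 108, 32, 24, 8, 1.
The third-highest RPN is 108 (Item 10).

108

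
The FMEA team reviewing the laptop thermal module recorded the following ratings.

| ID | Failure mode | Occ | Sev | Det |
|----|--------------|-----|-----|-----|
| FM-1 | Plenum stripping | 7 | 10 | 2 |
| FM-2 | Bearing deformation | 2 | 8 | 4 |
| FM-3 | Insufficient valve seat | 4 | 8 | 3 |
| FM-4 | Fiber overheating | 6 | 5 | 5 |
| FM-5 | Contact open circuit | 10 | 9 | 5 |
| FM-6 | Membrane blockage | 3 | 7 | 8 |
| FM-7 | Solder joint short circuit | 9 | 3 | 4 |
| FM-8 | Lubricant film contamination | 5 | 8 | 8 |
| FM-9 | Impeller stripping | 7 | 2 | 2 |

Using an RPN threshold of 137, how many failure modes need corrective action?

5

RPN = Severity × Occurrence × Detection:
  FM-1: 10 × 7 × 2 = 140
  FM-2: 8 × 2 × 4 = 64
  FM-3: 8 × 4 × 3 = 96
  FM-4: 5 × 6 × 5 = 150
  FM-5: 9 × 10 × 5 = 450
  FM-6: 7 × 3 × 8 = 168
  FM-7: 3 × 9 × 4 = 108
  FM-8: 8 × 5 × 8 = 320
  FM-9: 2 × 7 × 2 = 28
Modes with RPN ≥ 137: FM-1 (140), FM-4 (150), FM-5 (450), FM-6 (168), FM-8 (320) → 5.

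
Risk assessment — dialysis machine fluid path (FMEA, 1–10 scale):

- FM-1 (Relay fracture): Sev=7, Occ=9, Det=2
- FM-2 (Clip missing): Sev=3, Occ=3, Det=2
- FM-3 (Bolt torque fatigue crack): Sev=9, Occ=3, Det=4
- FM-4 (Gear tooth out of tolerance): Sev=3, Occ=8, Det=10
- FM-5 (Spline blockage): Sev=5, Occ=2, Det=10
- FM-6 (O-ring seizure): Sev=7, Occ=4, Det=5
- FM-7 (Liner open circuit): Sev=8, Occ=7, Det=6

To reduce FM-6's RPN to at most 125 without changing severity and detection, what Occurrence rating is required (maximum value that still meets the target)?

3

FM-6: S=7, O=4, D=5 → current RPN = 140.
Fixed product = 35. Need 35 × O ≤ 125, so O ≤ 125/35 = 3.57.
Maximum integer Occurrence rating = 3 (gives RPN 105; O=4 would give 140 > 125).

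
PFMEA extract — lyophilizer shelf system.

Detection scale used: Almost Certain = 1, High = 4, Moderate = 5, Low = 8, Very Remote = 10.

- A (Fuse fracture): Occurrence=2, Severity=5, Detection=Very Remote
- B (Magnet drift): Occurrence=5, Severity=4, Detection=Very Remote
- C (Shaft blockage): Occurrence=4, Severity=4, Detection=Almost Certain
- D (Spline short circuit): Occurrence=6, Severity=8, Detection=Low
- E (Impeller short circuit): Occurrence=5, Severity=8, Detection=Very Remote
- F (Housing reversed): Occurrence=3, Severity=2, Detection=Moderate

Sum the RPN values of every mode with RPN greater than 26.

1114

RPN = Severity × Occurrence × Detection:
  A: 5 × 2 × 10 = 100
  B: 4 × 5 × 10 = 200
  C: 4 × 4 × 1 = 16
  D: 8 × 6 × 8 = 384
  E: 8 × 5 × 10 = 400
  F: 2 × 3 × 5 = 30
RPN > 26: A (100), B (200), D (384), E (400), F (30).
Sum: 100 + 200 + 384 + 400 + 30 = 1114.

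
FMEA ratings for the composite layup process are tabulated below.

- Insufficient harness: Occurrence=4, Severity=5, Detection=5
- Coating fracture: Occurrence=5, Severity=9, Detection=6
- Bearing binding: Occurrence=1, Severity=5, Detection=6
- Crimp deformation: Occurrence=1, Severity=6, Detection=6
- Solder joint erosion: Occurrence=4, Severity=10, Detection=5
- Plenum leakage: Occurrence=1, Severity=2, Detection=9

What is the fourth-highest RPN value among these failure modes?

RPN = Severity × Occurrence × Detection:
  Insufficient harness: 5 × 4 × 5 = 100
  Coating fracture: 9 × 5 × 6 = 270
  Bearing binding: 5 × 1 × 6 = 30
  Crimp deformation: 6 × 1 × 6 = 36
  Solder joint erosion: 10 × 4 × 5 = 200
  Plenum leakage: 2 × 1 × 9 = 18
Sorted descending: 270, 200, 100, 36, 30, 18.
The fourth-highest RPN is 36 (Crimp deformation).

36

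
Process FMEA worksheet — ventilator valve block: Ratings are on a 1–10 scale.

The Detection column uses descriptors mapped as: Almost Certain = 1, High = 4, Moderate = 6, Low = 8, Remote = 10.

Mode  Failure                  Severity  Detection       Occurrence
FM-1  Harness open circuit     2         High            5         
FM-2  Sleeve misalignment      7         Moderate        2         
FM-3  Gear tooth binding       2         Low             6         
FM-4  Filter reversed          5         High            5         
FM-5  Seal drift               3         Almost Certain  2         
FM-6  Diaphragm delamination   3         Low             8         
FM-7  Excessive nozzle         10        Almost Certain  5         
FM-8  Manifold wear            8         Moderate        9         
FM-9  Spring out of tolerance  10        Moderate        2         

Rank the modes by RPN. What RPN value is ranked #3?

120

RPN = Severity × Occurrence × Detection:
  FM-1: 2 × 5 × 4 = 40
  FM-2: 7 × 2 × 6 = 84
  FM-3: 2 × 6 × 8 = 96
  FM-4: 5 × 5 × 4 = 100
  FM-5: 3 × 2 × 1 = 6
  FM-6: 3 × 8 × 8 = 192
  FM-7: 10 × 5 × 1 = 50
  FM-8: 8 × 9 × 6 = 432
  FM-9: 10 × 2 × 6 = 120
Sorted descending: 432, 192, 120, 100, 96, 84, 50, 40, 6.
The third-highest RPN is 120 (FM-9).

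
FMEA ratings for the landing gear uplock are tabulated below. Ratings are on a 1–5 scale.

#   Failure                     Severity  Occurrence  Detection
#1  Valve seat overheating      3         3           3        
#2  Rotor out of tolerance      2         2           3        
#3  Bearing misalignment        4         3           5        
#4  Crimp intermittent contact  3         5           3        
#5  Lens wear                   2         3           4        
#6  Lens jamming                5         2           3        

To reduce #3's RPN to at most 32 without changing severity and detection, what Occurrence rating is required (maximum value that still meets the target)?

1

#3: S=4, O=3, D=5 → current RPN = 60.
Fixed product = 20. Need 20 × O ≤ 32, so O ≤ 32/20 = 1.60.
Maximum integer Occurrence rating = 1 (gives RPN 20; O=2 would give 40 > 32).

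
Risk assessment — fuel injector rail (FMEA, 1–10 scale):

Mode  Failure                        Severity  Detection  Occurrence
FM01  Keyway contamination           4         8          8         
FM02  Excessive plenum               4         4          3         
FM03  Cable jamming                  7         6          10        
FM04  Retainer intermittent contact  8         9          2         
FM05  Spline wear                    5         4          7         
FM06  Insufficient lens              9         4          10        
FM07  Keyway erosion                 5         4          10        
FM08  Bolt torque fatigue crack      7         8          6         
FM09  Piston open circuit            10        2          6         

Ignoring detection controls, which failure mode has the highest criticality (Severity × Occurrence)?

Criticality = Severity × Occurrence:
  FM01: 4 × 8 = 32
  FM02: 4 × 3 = 12
  FM03: 7 × 10 = 70
  FM04: 8 × 2 = 16
  FM05: 5 × 7 = 35
  FM06: 9 × 10 = 90
  FM07: 5 × 10 = 50
  FM08: 7 × 6 = 42
  FM09: 10 × 6 = 60
Highest criticality is 90 → FM06.

FM06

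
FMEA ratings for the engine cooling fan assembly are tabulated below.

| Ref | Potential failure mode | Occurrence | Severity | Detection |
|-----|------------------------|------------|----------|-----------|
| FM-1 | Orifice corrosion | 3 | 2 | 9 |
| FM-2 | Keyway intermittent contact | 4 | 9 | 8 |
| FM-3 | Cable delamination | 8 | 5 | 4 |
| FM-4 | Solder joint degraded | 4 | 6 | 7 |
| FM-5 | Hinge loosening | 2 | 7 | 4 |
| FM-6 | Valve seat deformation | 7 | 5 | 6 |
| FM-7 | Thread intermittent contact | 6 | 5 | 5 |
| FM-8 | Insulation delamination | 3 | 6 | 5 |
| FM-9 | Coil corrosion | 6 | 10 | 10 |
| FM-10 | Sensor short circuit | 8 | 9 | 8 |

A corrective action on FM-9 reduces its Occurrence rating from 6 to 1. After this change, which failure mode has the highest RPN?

FM-10

RPN = Severity × Occurrence × Detection:
  FM-1: 2 × 3 × 9 = 54
  FM-2: 9 × 4 × 8 = 288
  FM-3: 5 × 8 × 4 = 160
  FM-4: 6 × 4 × 7 = 168
  FM-5: 7 × 2 × 4 = 56
  FM-6: 5 × 7 × 6 = 210
  FM-7: 5 × 6 × 5 = 150
  FM-8: 6 × 3 × 5 = 90
  FM-9: 10 × 6 × 10 = 600
  FM-10: 9 × 8 × 8 = 576
After action: FM-9 → 10 × 1 × 10 = 100.
Revised RPNs: FM-10=576, FM-2=288, FM-6=210, FM-4=168, FM-3=160, FM-7=150, FM-9=100, FM-8=90, FM-5=56, FM-1=54.
Highest is now FM-10 (576).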